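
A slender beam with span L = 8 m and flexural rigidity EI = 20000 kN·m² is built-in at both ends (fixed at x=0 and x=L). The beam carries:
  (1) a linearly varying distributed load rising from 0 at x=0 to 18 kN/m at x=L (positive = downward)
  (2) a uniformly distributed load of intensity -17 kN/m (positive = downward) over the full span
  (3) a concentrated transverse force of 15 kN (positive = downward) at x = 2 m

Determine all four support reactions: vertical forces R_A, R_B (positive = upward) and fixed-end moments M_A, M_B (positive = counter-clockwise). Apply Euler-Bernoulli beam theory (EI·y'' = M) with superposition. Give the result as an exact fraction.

Load 1 — triangular load w₀=18 kN/m (0→w₀ over full span):
  R_A = 3w₀L/20 = 3·18·8/20 = 108/5 kN
  M_A = w₀L²/30 = 18·8²/30 = 192/5 kN·m
  R_B = 7w₀L/20 = 7·18·8/20 = 252/5 kN
  M_B = -w₀L²/20 = -18·8²/20 = -288/5 kN·m
Load 2 — uniform load w=-17 kN/m over full span:
  R_A = wL/2 = (-17)·8/2 = -68 kN
  M_A = wL²/12 = (-17)·8²/12 = -272/3 kN·m
  R_B = wL/2 = (-17)·8/2 = -68 kN
  M_B = -wL²/12 = -(-17)·8²/12 = 272/3 kN·m
Load 3 — point force P=15 kN at a=2 m (b=L-a=6):
  R_A = Pb²(3a+b)/L³ = 15·6²·(3·2+6)/8³ = 405/32 kN
  M_A = Pab²/L² = 15·2·6²/8² = 135/8 kN·m
  R_B = Pa²(a+3b)/L³ = 15·2²·(2+3·6)/8³ = 75/32 kN
  M_B = -Pa²b/L² = -15·2²·6/8² = -45/8 kN·m
Superposition: R_A = -5399/160 kN, M_A = -4247/120 kN·m, R_B = -2441/160 kN, M_B = 3293/120 kN·m

R_A = -5399/160 kN, M_A = -4247/120 kN·m, R_B = -2441/160 kN, M_B = 3293/120 kN·m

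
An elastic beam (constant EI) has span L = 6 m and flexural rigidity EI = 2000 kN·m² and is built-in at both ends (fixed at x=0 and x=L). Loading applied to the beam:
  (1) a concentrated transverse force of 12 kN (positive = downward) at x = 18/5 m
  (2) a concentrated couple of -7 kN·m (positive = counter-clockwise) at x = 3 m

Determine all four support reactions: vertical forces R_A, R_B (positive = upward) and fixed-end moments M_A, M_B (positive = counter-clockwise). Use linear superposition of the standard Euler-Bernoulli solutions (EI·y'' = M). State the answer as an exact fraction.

Load 1 — point force P=12 kN at a=18/5 m (b=L-a=12/5):
  R_A = Pb²(3a+b)/L³ = 12·(12/5)²·(3·(18/5)+(12/5))/6³ = 528/125 kN
  M_A = Pab²/L² = 12·(18/5)·(12/5)²/6² = 864/125 kN·m
  R_B = Pa²(a+3b)/L³ = 12·(18/5)²·((18/5)+3·(12/5))/6³ = 972/125 kN
  M_B = -Pa²b/L² = -12·(18/5)²·(12/5)/6² = -1296/125 kN·m
Load 2 — applied couple M₀=-7 kN·m at a=3 m (b=L-a=3):
  R_A = 6M₀ab/L³ = 6·(-7)·3·3/6³ = -7/4 kN
  M_A = M₀b(2a-b)/L² = (-7)·3·(2·3-3)/6² = -7/4 kN·m
  R_B = -6M₀ab/L³ = -6·(-7)·3·3/6³ = 7/4 kN
  M_B = M₀a(2b-a)/L² = (-7)·3·(2·3-3)/6² = -7/4 kN·m
Superposition: R_A = 1237/500 kN, M_A = 2581/500 kN·m, R_B = 4763/500 kN, M_B = -6059/500 kN·m

R_A = 1237/500 kN, M_A = 2581/500 kN·m, R_B = 4763/500 kN, M_B = -6059/500 kN·m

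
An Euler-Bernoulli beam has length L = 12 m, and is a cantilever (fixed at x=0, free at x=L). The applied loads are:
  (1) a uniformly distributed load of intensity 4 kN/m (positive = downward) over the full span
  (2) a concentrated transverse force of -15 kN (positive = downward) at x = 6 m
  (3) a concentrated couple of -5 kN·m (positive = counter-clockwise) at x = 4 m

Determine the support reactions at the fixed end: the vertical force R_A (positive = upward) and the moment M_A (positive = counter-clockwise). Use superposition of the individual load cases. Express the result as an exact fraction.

R_A = 33 kN, M_A = 203 kN·m

Load 1 — uniform load w=4 kN/m over full span:
  R_A = wL = 4·12 = 48 kN
  M_A = wL²/2 = 4·12²/2 = 288 kN·m
Load 2 — point force P=-15 kN at a=6 m (b=L-a=6):
  R_A = P = (-15) = -15 kN
  M_A = Pa = (-15)·6 = -90 kN·m
Load 3 — applied couple M₀=-5 kN·m at a=4 m (b=L-a=8):
  R_A = 0 kN
  M_A = -M₀ = -(-5) = 5 kN·m
Superposition: R_A = 33 kN, M_A = 203 kN·m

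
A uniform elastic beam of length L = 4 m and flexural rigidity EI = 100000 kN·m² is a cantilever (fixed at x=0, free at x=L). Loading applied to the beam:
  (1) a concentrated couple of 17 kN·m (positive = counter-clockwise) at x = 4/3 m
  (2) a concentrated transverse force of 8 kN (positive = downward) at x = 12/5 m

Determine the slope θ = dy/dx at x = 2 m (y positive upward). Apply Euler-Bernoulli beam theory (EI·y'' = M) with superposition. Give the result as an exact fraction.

θ(2) = 1/375000 rad

Load 1 — applied couple M₀=17 kN·m at a=4/3 m (b=L-a=8/3):
  θ_1 = M₀a/EI  [x>a] = 17·(4/3)/100000 = 17/75000 rad
Load 2 — point force P=8 kN at a=12/5 m (b=L-a=8/5):
  θ_2 = -Px(2a-x)/(2EI)  [x≤a] = -8·2·(2·(12/5)-2)/(2·100000) = -7/31250 rad
Superposition: θ = Σ θ_i = 1/375000 rad ≈ 0.000003 rad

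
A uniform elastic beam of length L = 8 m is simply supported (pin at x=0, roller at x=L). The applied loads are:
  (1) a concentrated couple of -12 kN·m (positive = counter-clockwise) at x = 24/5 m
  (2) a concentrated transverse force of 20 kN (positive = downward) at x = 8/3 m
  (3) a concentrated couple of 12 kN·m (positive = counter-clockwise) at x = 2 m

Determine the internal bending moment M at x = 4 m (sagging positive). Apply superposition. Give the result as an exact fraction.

M(4) = 44/3 kN·m

Load 1 — applied couple M₀=-12 kN·m at a=24/5 m (b=L-a=16/5):
  M_1 = M₀x/L  [x≤a] = (-12)·4/8 = -6 kN·m
Load 2 — point force P=20 kN at a=8/3 m (b=L-a=16/3):
  M_2 = Pa(L-x)/L  [x>a] = 20·(8/3)·(8-4)/8 = 80/3 kN·m
Load 3 — applied couple M₀=12 kN·m at a=2 m (b=L-a=6):
  M_3 = M₀x/L - M₀  [x>a] = 12·4/8 - 12 = -6 kN·m
Superposition: M = Σ M_i = 44/3 kN·m ≈ 14.666667 kN·m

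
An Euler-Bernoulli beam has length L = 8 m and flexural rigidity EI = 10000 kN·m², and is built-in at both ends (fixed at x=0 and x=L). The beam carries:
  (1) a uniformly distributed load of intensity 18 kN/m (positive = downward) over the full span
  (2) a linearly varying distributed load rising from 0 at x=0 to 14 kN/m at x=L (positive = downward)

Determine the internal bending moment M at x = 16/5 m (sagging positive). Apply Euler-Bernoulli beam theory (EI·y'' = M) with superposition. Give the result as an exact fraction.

Load 1 — uniform load w=18 kN/m over full span:
  M_1 = wLx/2 - wL²/12 - wx²/2 = 18·8·(16/5)/2 - 18·8²/12 - 18·(16/5)²/2 = 1056/25 kN·m
Load 2 — triangular load w₀=14 kN/m (0→w₀ over full span):
  M_2 = 3w₀Lx/20 - w₀L²/30 - w₀x³/(6L) = 3·14·8·(16/5)/20 - 14·8²/30 - 14·(16/5)³/(6·8) = 1792/125 kN·m
Superposition: M = Σ M_i = 7072/125 kN·m ≈ 56.576000 kN·m

M(16/5) = 7072/125 kN·m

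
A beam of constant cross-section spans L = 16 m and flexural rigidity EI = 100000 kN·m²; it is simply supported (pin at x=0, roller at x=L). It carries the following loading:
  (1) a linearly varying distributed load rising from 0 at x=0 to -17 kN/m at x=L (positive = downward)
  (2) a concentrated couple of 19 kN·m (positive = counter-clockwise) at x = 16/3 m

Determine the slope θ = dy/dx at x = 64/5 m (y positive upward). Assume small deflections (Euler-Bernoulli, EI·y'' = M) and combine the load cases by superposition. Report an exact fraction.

θ(64/5) = -843091/70312500 rad

Load 1 — triangular load w₀=-17 kN/m (0→w₀ over full span):
  θ_1 = -w₀(7L⁴-30L²x²+15x⁴)/(360LEI) = -(-17)·(7·16⁴-30·16²·(64/5)²+15·(64/5)⁴)/(360·16·100000) = -205904/17578125 rad
Load 2 — applied couple M₀=19 kN·m at a=16/3 m (b=L-a=32/3):
  θ_2 = (M₀x²/(2L)-M₀(x-a)+C₁)/EI  [x>a] with C₁=M₀(3b²-L²)/(6L)=152/9 = (19·(64/5)²/(2·16)-19·((64/5)-(16/3))+(152/9))/100000 = -779/2812500 rad
Superposition: θ = Σ θ_i = -843091/70312500 rad ≈ -0.011991 rad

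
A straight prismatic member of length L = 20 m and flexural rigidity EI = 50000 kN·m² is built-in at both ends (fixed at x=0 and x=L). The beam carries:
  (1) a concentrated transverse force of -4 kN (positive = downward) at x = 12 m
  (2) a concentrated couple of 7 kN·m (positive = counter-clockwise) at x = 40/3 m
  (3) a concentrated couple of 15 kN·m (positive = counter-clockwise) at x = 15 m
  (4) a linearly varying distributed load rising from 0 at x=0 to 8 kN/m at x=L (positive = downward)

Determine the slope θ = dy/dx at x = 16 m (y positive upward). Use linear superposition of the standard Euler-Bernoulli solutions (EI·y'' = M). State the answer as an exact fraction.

θ(16) = 16841/3125000 rad

Load 1 — point force P=-4 kN at a=12 m (b=L-a=8):
  θ_1 = Pa²(L-x)(2bL-(3b+a)(L-x))/(2L³EI)  [x>a] = (-4)·12²·(20-16)·(2·8·20-(3·8+12)·(20-16))/(2·20³·50000) = -198/390625 rad
Load 2 — applied couple M₀=7 kN·m at a=40/3 m (b=L-a=20/3):
  θ_2 = (R_Ax²/2 - M_Ax - M₀(x-a))/EI  [x>a] with R_A=7/15, M_A=7/3 = ((7/15)·16²/2 - (7/3)·16 - 7·(16-(40/3)))/50000 = 7/93750 rad
Load 3 — applied couple M₀=15 kN·m at a=15 m (b=L-a=5):
  θ_3 = (R_Ax²/2 - M_Ax - M₀(x-a))/EI  [x>a] with R_A=27/32, M_A=75/16 = ((27/32)·16²/2 - (75/16)·16 - 15·(16-15))/50000 = 9/25000 rad
Load 4 — triangular load w₀=8 kN/m (0→w₀ over full span):
  θ_4 = -w₀(2x(L-x)(L-2x)(x+2L)+x²(L-x)²)/(120LEI) = -8·(2·16·(20-16)·(20-2·16)·(16+2·20)+16²·(20-16)²)/(120·20·50000) = 256/46875 rad
Superposition: θ = Σ θ_i = 16841/3125000 rad ≈ 0.005389 rad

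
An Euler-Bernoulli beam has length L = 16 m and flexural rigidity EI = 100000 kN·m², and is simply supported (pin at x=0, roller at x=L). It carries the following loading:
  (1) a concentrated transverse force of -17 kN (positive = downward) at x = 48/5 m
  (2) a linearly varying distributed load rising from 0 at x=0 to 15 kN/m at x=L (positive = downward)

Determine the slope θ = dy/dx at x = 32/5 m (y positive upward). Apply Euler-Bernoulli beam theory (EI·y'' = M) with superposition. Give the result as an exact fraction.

θ(32/5) = -3944/1171875 rad

Load 1 — point force P=-17 kN at a=48/5 m (b=L-a=32/5):
  θ_1 = -Pb(L²-b²-3x²)/(6LEI)  [x≤a] = -(-17)·(32/5)·(16²-(32/5)²-3·(32/5)²)/(6·16·100000) = 408/390625 rad
Load 2 — triangular load w₀=15 kN/m (0→w₀ over full span):
  θ_2 = -w₀(7L⁴-30L²x²+15x⁴)/(360LEI) = -15·(7·16⁴-30·16²·(32/5)²+15·(32/5)⁴)/(360·16·100000) = -5168/1171875 rad
Superposition: θ = Σ θ_i = -3944/1171875 rad ≈ -0.003366 rad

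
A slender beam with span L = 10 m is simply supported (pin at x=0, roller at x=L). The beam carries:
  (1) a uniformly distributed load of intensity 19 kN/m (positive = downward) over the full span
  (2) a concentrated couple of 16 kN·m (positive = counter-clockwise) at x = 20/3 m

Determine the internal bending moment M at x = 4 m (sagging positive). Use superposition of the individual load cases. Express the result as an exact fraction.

M(4) = 1172/5 kN·m

Load 1 — uniform load w=19 kN/m over full span:
  M_1 = wx(L-x)/2 = 19·4·(10-4)/2 = 228 kN·m
Load 2 — applied couple M₀=16 kN·m at a=20/3 m (b=L-a=10/3):
  M_2 = M₀x/L  [x≤a] = 16·4/10 = 32/5 kN·m
Superposition: M = Σ M_i = 1172/5 kN·m ≈ 234.400000 kN·m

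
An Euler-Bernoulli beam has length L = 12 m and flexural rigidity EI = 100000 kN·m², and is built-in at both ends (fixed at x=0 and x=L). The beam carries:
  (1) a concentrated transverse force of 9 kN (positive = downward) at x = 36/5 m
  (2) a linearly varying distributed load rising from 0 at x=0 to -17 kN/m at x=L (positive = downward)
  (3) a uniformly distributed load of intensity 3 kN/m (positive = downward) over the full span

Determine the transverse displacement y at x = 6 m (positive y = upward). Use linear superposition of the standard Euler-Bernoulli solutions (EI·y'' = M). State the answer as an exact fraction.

y(6) = 28053/12500000 m

Load 1 — point force P=9 kN at a=36/5 m (b=L-a=24/5):
  y_1 = -Pb²x²(3aL-(3a+b)x)/(6L³EI)  [x≤a] = -9·(24/5)²·6²·(3·(36/5)·12-(3·(36/5)+(24/5))·6)/(6·12³·100000) = -567/781250 m
Load 2 — triangular load w₀=-17 kN/m (0→w₀ over full span):
  y_2 = -w₀x²(L-x)²(x+2L)/(120LEI) = -(-17)·6²·(12-6)²·(6+2·12)/(120·12·100000) = 459/100000 m
Load 3 — uniform load w=3 kN/m over full span:
  y_3 = -wx²(L-x)²/(24EI) = -3·6²·(12-6)²/(24·100000) = -81/50000 m
Superposition: y = Σ y_i = 28053/12500000 m ≈ 0.002244 m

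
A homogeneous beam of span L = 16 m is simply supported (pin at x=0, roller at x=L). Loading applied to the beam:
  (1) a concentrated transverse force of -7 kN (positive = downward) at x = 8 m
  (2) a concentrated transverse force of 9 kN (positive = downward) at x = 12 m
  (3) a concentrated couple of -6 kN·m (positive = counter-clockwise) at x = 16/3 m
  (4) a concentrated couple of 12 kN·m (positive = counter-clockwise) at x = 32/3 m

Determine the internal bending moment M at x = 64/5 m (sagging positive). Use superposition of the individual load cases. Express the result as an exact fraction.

Load 1 — point force P=-7 kN at a=8 m (b=L-a=8):
  M_1 = Pa(L-x)/L  [x>a] = (-7)·8·(16-(64/5))/16 = -56/5 kN·m
Load 2 — point force P=9 kN at a=12 m (b=L-a=4):
  M_2 = Pa(L-x)/L  [x>a] = 9·12·(16-(64/5))/16 = 108/5 kN·m
Load 3 — applied couple M₀=-6 kN·m at a=16/3 m (b=L-a=32/3):
  M_3 = M₀x/L - M₀  [x>a] = (-6)·(64/5)/16 - (-6) = 6/5 kN·m
Load 4 — applied couple M₀=12 kN·m at a=32/3 m (b=L-a=16/3):
  M_4 = M₀x/L - M₀  [x>a] = 12·(64/5)/16 - 12 = -12/5 kN·m
Superposition: M = Σ M_i = 46/5 kN·m ≈ 9.200000 kN·m

M(64/5) = 46/5 kN·m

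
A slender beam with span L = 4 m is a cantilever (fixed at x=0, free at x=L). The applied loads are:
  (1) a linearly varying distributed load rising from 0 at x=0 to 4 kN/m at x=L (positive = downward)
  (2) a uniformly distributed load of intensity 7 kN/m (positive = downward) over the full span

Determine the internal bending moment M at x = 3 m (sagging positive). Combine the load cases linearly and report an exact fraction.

Load 1 — triangular load w₀=4 kN/m (0→w₀ over full span):
  M_1 = w₀Lx/2 - w₀L²/3 - w₀x³/(6L) = 4·4·3/2 - 4·4²/3 - 4·3³/(6·4) = -11/6 kN·m
Load 2 — uniform load w=7 kN/m over full span:
  M_2 = -w(L-x)²/2 = -7·(4-3)²/2 = -7/2 kN·m
Superposition: M = Σ M_i = -16/3 kN·m ≈ -5.333333 kN·m

M(3) = -16/3 kN·m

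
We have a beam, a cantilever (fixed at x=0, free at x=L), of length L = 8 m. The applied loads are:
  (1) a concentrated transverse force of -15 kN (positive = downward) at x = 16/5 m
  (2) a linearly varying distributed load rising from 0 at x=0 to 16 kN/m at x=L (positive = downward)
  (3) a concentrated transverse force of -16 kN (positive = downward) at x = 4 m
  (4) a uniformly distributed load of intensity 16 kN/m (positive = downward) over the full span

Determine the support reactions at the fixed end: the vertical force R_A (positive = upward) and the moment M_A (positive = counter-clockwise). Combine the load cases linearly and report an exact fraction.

R_A = 161 kN, M_A = 2224/3 kN·m

Load 1 — point force P=-15 kN at a=16/5 m (b=L-a=24/5):
  R_A = P = (-15) = -15 kN
  M_A = Pa = (-15)·(16/5) = -48 kN·m
Load 2 — triangular load w₀=16 kN/m (0→w₀ over full span):
  R_A = w₀L/2 = 16·8/2 = 64 kN
  M_A = w₀L²/3 = 16·8²/3 = 1024/3 kN·m
Load 3 — point force P=-16 kN at a=4 m (b=L-a=4):
  R_A = P = (-16) = -16 kN
  M_A = Pa = (-16)·4 = -64 kN·m
Load 4 — uniform load w=16 kN/m over full span:
  R_A = wL = 16·8 = 128 kN
  M_A = wL²/2 = 16·8²/2 = 512 kN·m
Superposition: R_A = 161 kN, M_A = 2224/3 kN·m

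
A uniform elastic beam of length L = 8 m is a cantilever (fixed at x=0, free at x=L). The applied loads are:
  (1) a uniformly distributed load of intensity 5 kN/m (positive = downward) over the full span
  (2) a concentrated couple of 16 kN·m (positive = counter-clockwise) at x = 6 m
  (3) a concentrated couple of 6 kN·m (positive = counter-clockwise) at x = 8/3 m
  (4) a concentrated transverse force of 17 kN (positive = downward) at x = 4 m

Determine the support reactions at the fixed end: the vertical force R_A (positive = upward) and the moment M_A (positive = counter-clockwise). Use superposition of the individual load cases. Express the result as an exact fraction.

R_A = 57 kN, M_A = 206 kN·m

Load 1 — uniform load w=5 kN/m over full span:
  R_A = wL = 5·8 = 40 kN
  M_A = wL²/2 = 5·8²/2 = 160 kN·m
Load 2 — applied couple M₀=16 kN·m at a=6 m (b=L-a=2):
  R_A = 0 kN
  M_A = -M₀ = -16 kN·m
Load 3 — applied couple M₀=6 kN·m at a=8/3 m (b=L-a=16/3):
  R_A = 0 kN
  M_A = -M₀ = -6 kN·m
Load 4 — point force P=17 kN at a=4 m (b=L-a=4):
  R_A = P = 17 kN
  M_A = Pa = 17·4 = 68 kN·m
Superposition: R_A = 57 kN, M_A = 206 kN·m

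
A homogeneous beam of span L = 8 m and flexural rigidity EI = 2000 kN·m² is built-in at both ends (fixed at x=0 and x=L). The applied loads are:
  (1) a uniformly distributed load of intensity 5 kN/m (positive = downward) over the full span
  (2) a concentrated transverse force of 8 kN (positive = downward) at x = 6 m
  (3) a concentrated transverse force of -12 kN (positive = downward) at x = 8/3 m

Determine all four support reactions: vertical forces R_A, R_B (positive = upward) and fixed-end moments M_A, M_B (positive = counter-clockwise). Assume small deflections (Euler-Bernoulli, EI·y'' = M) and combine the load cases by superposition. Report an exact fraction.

Load 1 — uniform load w=5 kN/m over full span:
  R_A = wL/2 = 5·8/2 = 20 kN
  M_A = wL²/12 = 5·8²/12 = 80/3 kN·m
  R_B = wL/2 = 5·8/2 = 20 kN
  M_B = -wL²/12 = -5·8²/12 = -80/3 kN·m
Load 2 — point force P=8 kN at a=6 m (b=L-a=2):
  R_A = Pb²(3a+b)/L³ = 8·2²·(3·6+2)/8³ = 5/4 kN
  M_A = Pab²/L² = 8·6·2²/8² = 3 kN·m
  R_B = Pa²(a+3b)/L³ = 8·6²·(6+3·2)/8³ = 27/4 kN
  M_B = -Pa²b/L² = -8·6²·2/8² = -9 kN·m
Load 3 — point force P=-12 kN at a=8/3 m (b=L-a=16/3):
  R_A = Pb²(3a+b)/L³ = (-12)·(16/3)²·(3·(8/3)+(16/3))/8³ = -80/9 kN
  M_A = Pab²/L² = (-12)·(8/3)·(16/3)²/8² = -128/9 kN·m
  R_B = Pa²(a+3b)/L³ = (-12)·(8/3)²·((8/3)+3·(16/3))/8³ = -28/9 kN
  M_B = -Pa²b/L² = -(-12)·(8/3)²·(16/3)/8² = 64/9 kN·m
Superposition: R_A = 445/36 kN, M_A = 139/9 kN·m, R_B = 851/36 kN, M_B = -257/9 kN·m

R_A = 445/36 kN, M_A = 139/9 kN·m, R_B = 851/36 kN, M_B = -257/9 kN·m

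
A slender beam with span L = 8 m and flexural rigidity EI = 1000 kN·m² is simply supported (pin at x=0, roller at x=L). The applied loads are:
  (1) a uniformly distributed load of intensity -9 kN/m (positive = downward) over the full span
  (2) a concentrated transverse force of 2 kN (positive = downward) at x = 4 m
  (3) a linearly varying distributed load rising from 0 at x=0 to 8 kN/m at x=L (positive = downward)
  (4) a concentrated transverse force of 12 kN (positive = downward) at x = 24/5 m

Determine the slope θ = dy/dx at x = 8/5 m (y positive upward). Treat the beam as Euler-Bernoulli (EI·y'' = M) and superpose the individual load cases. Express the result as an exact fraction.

Load 1 — uniform load w=-9 kN/m over full span:
  θ_1 = -w(L³-6Lx²+4x³)/(24EI) = -(-9)·(8³-6·8·(8/5)²+4·(8/5)³)/(24·1000) = 2376/15625 rad
Load 2 — point force P=2 kN at a=4 m (b=L-a=4):
  θ_2 = -Pb(L²-b²-3x²)/(6LEI)  [x≤a] = -2·4·(8²-4²-3·(8/5)²)/(6·8·1000) = -21/3125 rad
Load 3 — triangular load w₀=8 kN/m (0→w₀ over full span):
  θ_3 = -w₀(7L⁴-30L²x²+15x⁴)/(360LEI) = -8·(7·8⁴-30·8²·(8/5)²+15·(8/5)⁴)/(360·8·1000) = -46592/703125 rad
Load 4 — point force P=12 kN at a=24/5 m (b=L-a=16/5):
  θ_4 = -Pb(L²-b²-3x²)/(6LEI)  [x≤a] = -12·(16/5)·(8²-(16/5)²-3·(8/5)²)/(6·8·1000) = -576/15625 rad
Superposition: θ = Σ θ_i = 29683/703125 rad ≈ 0.042216 rad

θ(8/5) = 29683/703125 rad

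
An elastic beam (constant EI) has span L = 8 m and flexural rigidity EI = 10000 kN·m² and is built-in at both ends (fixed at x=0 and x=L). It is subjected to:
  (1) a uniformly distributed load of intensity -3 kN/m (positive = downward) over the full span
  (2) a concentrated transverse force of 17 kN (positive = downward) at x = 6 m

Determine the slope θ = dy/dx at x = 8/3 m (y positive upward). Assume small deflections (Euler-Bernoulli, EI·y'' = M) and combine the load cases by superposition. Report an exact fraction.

Load 1 — uniform load w=-3 kN/m over full span:
  θ_1 = -wx(L-x)(L-2x)/(12EI) = -(-3)·(8/3)·(8-(8/3))·(8-2·(8/3))/(12·10000) = 16/16875 rad
Load 2 — point force P=17 kN at a=6 m (b=L-a=2):
  θ_2 = -Pb²x(2aL-(3a+b)x)/(2L³EI)  [x≤a] = -17·2²·(8/3)·(2·6·8-(3·6+2)·(8/3))/(2·8³·10000) = -17/22500 rad
Superposition: θ = Σ θ_i = 13/67500 rad ≈ 0.000193 rad

θ(8/3) = 13/67500 rad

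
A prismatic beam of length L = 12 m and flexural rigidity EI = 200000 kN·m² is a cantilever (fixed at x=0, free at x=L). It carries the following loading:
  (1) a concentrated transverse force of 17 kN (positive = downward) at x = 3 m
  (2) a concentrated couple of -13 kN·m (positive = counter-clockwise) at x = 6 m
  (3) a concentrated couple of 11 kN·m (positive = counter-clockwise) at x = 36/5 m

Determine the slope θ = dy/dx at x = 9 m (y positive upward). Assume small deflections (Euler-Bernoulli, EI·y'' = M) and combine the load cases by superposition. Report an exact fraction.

θ(9) = -753/2000000 rad

Load 1 — point force P=17 kN at a=3 m (b=L-a=9):
  θ_1 = -Pa²/(2EI)  [x>a] = -17·3²/(2·200000) = -153/400000 rad
Load 2 — applied couple M₀=-13 kN·m at a=6 m (b=L-a=6):
  θ_2 = M₀a/EI  [x>a] = (-13)·6/200000 = -39/100000 rad
Load 3 — applied couple M₀=11 kN·m at a=36/5 m (b=L-a=24/5):
  θ_3 = M₀a/EI  [x>a] = 11·(36/5)/200000 = 99/250000 rad
Superposition: θ = Σ θ_i = -753/2000000 rad ≈ -0.000376 rad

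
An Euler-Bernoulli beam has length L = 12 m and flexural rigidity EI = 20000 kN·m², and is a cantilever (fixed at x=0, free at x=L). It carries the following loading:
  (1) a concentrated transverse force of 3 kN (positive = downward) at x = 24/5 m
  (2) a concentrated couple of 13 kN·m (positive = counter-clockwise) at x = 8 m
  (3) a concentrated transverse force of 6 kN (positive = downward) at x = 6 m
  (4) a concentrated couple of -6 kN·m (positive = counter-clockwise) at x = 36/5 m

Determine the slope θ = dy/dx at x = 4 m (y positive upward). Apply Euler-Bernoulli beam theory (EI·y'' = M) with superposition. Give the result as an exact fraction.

Load 1 — point force P=3 kN at a=24/5 m (b=L-a=36/5):
  θ_1 = -Px(2a-x)/(2EI)  [x≤a] = -3·4·(2·(24/5)-4)/(2·20000) = -21/12500 rad
Load 2 — applied couple M₀=13 kN·m at a=8 m (b=L-a=4):
  θ_2 = M₀x/EI  [x≤a] = 13·4/20000 = 13/5000 rad
Load 3 — point force P=6 kN at a=6 m (b=L-a=6):
  θ_3 = -Px(2a-x)/(2EI)  [x≤a] = -6·4·(2·6-4)/(2·20000) = -3/625 rad
Load 4 — applied couple M₀=-6 kN·m at a=36/5 m (b=L-a=24/5):
  θ_4 = M₀x/EI  [x≤a] = (-6)·4/20000 = -3/2500 rad
Superposition: θ = Σ θ_i = -127/25000 rad ≈ -0.005080 rad

θ(4) = -127/25000 rad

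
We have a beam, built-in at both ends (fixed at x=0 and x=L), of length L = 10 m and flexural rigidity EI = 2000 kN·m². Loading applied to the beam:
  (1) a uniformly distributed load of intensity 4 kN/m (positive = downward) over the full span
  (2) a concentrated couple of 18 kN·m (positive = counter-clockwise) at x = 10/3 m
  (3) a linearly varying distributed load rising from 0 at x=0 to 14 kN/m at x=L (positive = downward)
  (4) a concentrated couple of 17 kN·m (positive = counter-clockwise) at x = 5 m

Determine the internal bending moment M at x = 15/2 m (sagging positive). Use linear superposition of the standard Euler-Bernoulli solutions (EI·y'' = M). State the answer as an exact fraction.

M(15/2) = 231/16 kN·m

Load 1 — uniform load w=4 kN/m over full span:
  M_1 = wLx/2 - wL²/12 - wx²/2 = 4·10·(15/2)/2 - 4·10²/12 - 4·(15/2)²/2 = 25/6 kN·m
Load 2 — applied couple M₀=18 kN·m at a=10/3 m (b=L-a=20/3):
  M_2 = R_Ax - M_A - M₀  [x>a] with R_A=12/5, M_A=0 = (12/5)·(15/2) - 0 - 18 = 0 kN·m
Load 3 — triangular load w₀=14 kN/m (0→w₀ over full span):
  M_3 = 3w₀Lx/20 - w₀L²/30 - w₀x³/(6L) = 3·14·10·(15/2)/20 - 14·10²/30 - 14·(15/2)³/(6·10) = 595/48 kN·m
Load 4 — applied couple M₀=17 kN·m at a=5 m (b=L-a=5):
  M_4 = R_Ax - M_A - M₀  [x>a] with R_A=51/20, M_A=17/4 = (51/20)·(15/2) - (17/4) - 17 = -17/8 kN·m
Superposition: M = Σ M_i = 231/16 kN·m ≈ 14.437500 kN·m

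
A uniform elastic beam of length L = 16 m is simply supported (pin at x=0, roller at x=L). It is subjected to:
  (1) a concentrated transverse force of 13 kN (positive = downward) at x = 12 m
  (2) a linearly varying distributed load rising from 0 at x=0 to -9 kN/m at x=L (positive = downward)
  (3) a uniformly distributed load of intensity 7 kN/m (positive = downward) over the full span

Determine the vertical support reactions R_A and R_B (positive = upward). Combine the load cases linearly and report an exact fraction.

Load 1 — point force P=13 kN at a=12 m (b=L-a=4):
  R_A = Pb/L = 13·4/16 = 13/4 kN
  R_B = Pa/L = 13·12/16 = 39/4 kN
Load 2 — triangular load w₀=-9 kN/m (0→w₀ over full span):
  R_A = w₀L/6 = (-9)·16/6 = -24 kN
  R_B = w₀L/3 = (-9)·16/3 = -48 kN
Load 3 — uniform load w=7 kN/m over full span:
  R_A = wL/2 = 7·16/2 = 56 kN
  R_B = wL/2 = 7·16/2 = 56 kN
Superposition: R_A = 141/4 kN, R_B = 71/4 kN

R_A = 141/4 kN, R_B = 71/4 kN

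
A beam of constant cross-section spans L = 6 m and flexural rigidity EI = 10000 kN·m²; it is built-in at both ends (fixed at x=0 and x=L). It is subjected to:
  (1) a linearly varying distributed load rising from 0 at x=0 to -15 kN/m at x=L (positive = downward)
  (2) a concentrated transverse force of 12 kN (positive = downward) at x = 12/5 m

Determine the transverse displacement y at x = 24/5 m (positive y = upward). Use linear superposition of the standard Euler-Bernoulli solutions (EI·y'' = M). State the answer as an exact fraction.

Load 1 — triangular load w₀=-15 kN/m (0→w₀ over full span):
  y_1 = -w₀x²(L-x)²(x+2L)/(120LEI) = -(-15)·(24/5)²·(6-(24/5))²·((24/5)+2·6)/(120·6·10000) = 2268/1953125 m
Load 2 — point force P=12 kN at a=12/5 m (b=L-a=18/5):
  y_2 = -Pa²(L-x)²(3bL-(3b+a)(L-x))/(6L³EI)  [x>a] = -12·(12/5)²·(6-(24/5))²·(3·(18/5)·6-(3·(18/5)+(12/5))·(6-(24/5)))/(6·6³·10000) = -3672/9765625 m
Superposition: y = Σ y_i = 7668/9765625 m ≈ 0.000785 m

y(24/5) = 7668/9765625 m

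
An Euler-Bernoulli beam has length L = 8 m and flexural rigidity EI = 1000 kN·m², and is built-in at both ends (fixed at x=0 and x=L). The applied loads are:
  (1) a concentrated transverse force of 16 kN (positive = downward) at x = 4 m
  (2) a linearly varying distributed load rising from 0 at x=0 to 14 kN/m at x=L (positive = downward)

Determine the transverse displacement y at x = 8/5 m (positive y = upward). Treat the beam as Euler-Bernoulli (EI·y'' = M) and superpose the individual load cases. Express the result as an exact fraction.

Load 1 — point force P=16 kN at a=4 m (b=L-a=4):
  y_1 = -Pb²x²(3aL-(3a+b)x)/(6L³EI)  [x≤a] = -16·4²·(8/5)²·(3·4·8-(3·4+4)·(8/5))/(6·8³·1000) = -704/46875 m
Load 2 — triangular load w₀=14 kN/m (0→w₀ over full span):
  y_2 = -w₀x²(L-x)²(x+2L)/(120LEI) = -14·(8/5)²·(8-(8/5))²·((8/5)+2·8)/(120·8·1000) = -157696/5859375 m
Superposition: y = Σ y_i = -245696/5859375 m ≈ -0.041932 m

y(8/5) = -245696/5859375 m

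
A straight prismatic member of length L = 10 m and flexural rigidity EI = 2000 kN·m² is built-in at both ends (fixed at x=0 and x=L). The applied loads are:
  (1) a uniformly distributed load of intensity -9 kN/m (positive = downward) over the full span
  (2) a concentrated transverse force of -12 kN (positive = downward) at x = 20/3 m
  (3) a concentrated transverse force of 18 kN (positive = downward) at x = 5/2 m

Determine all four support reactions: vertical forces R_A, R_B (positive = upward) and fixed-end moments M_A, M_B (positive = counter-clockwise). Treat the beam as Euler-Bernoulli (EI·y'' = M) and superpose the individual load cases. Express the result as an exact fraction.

Load 1 — uniform load w=-9 kN/m over full span:
  R_A = wL/2 = (-9)·10/2 = -45 kN
  M_A = wL²/12 = (-9)·10²/12 = -75 kN·m
  R_B = wL/2 = (-9)·10/2 = -45 kN
  M_B = -wL²/12 = -(-9)·10²/12 = 75 kN·m
Load 2 — point force P=-12 kN at a=20/3 m (b=L-a=10/3):
  R_A = Pb²(3a+b)/L³ = (-12)·(10/3)²·(3·(20/3)+(10/3))/10³ = -28/9 kN
  M_A = Pab²/L² = (-12)·(20/3)·(10/3)²/10² = -80/9 kN·m
  R_B = Pa²(a+3b)/L³ = (-12)·(20/3)²·((20/3)+3·(10/3))/10³ = -80/9 kN
  M_B = -Pa²b/L² = -(-12)·(20/3)²·(10/3)/10² = 160/9 kN·m
Load 3 — point force P=18 kN at a=5/2 m (b=L-a=15/2):
  R_A = Pb²(3a+b)/L³ = 18·(15/2)²·(3·(5/2)+(15/2))/10³ = 243/16 kN
  M_A = Pab²/L² = 18·(5/2)·(15/2)²/10² = 405/16 kN·m
  R_B = Pa²(a+3b)/L³ = 18·(5/2)²·((5/2)+3·(15/2))/10³ = 45/16 kN
  M_B = -Pa²b/L² = -18·(5/2)²·(15/2)/10² = -135/16 kN·m
Superposition: R_A = -4741/144 kN, M_A = -8435/144 kN·m, R_B = -7355/144 kN, M_B = 12145/144 kN·m

R_A = -4741/144 kN, M_A = -8435/144 kN·m, R_B = -7355/144 kN, M_B = 12145/144 kN·m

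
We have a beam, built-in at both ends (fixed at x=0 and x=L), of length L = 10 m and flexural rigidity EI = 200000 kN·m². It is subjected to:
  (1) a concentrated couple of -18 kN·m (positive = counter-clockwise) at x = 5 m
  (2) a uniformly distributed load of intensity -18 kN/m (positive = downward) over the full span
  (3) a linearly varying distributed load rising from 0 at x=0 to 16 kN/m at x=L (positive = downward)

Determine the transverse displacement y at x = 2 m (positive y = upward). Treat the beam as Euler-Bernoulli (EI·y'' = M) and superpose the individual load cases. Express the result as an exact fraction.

Load 1 — applied couple M₀=-18 kN·m at a=5 m (b=L-a=5):
  y_1 = (R_Ax³/6 - M_Ax²/2)/EI  [x≤a] with R_A=-27/10, M_A=-9/2 = ((-27/10)·2³/6 - (-9/2)·2²/2)/200000 = 27/1000000 m
Load 2 — uniform load w=-18 kN/m over full span:
  y_2 = -wx²(L-x)²/(24EI) = -(-18)·2²·(10-2)²/(24·200000) = 3/3125 m
Load 3 — triangular load w₀=16 kN/m (0→w₀ over full span):
  y_3 = -w₀x²(L-x)²(x+2L)/(120LEI) = -16·2²·(10-2)²·(2+2·10)/(120·10·200000) = -88/234375 m
Superposition: y = Σ y_i = 9173/15000000 m ≈ 0.000612 m

y(2) = 9173/15000000 m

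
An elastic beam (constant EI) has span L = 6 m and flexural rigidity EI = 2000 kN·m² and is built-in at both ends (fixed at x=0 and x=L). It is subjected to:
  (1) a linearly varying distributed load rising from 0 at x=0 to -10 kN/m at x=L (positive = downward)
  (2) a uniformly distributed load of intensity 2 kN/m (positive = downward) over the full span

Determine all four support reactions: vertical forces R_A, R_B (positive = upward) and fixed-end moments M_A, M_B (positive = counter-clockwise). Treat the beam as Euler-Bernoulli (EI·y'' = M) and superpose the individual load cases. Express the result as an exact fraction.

R_A = -3 kN, M_A = -6 kN·m, R_B = -15 kN, M_B = 12 kN·m

Load 1 — triangular load w₀=-10 kN/m (0→w₀ over full span):
  R_A = 3w₀L/20 = 3·(-10)·6/20 = -9 kN
  M_A = w₀L²/30 = (-10)·6²/30 = -12 kN·m
  R_B = 7w₀L/20 = 7·(-10)·6/20 = -21 kN
  M_B = -w₀L²/20 = -(-10)·6²/20 = 18 kN·m
Load 2 — uniform load w=2 kN/m over full span:
  R_A = wL/2 = 2·6/2 = 6 kN
  M_A = wL²/12 = 2·6²/12 = 6 kN·m
  R_B = wL/2 = 2·6/2 = 6 kN
  M_B = -wL²/12 = -2·6²/12 = -6 kN·m
Superposition: R_A = -3 kN, M_A = -6 kN·m, R_B = -15 kN, M_B = 12 kN·m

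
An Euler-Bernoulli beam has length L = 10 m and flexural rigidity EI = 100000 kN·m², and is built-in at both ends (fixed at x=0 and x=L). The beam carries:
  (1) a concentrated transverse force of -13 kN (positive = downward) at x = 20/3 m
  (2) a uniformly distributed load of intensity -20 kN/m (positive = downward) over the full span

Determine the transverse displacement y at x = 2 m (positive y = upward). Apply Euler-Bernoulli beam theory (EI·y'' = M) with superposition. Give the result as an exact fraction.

Load 1 — point force P=-13 kN at a=20/3 m (b=L-a=10/3):
  y_1 = -Pb²x²(3aL-(3a+b)x)/(6L³EI)  [x≤a] = -(-13)·(10/3)²·2²·(3·(20/3)·10-(3·(20/3)+(10/3))·2)/(6·10³·100000) = 299/2025000 m
Load 2 — uniform load w=-20 kN/m over full span:
  y_2 = -wx²(L-x)²/(24EI) = -(-20)·2²·(10-2)²/(24·100000) = 4/1875 m
Superposition: y = Σ y_i = 4619/2025000 m ≈ 0.002281 m

y(2) = 4619/2025000 m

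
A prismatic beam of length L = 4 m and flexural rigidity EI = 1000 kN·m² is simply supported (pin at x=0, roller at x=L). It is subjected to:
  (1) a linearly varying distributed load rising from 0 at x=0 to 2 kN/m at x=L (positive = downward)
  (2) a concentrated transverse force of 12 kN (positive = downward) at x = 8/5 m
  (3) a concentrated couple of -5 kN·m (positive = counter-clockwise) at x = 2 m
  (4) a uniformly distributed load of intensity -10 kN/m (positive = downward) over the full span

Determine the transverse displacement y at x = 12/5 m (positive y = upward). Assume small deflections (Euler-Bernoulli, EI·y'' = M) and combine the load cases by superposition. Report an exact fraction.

Load 1 — triangular load w₀=2 kN/m (0→w₀ over full span):
  y_1 = -w₀x(7L⁴-10L²x²+3x⁴)/(360LEI) = -2·(12/5)·(7·4⁴-10·4²·(12/5)²+3·(12/5)⁴)/(360·4·1000) = -18944/5859375 m
Load 2 — point force P=12 kN at a=8/5 m (b=L-a=12/5):
  y_2 = -Pa(L-x)(2Lx-a²-x²)/(6LEI)  [x>a] = -12·(8/5)·(4-(12/5))·(2·4·(12/5)-(8/5)²-(12/5)²)/(6·4·1000) = -1088/78125 m
Load 3 — applied couple M₀=-5 kN·m at a=2 m (b=L-a=2):
  y_3 = (M₀x³/(6L)-M₀(x-a)²/2+C₁x)/EI  [x>a] with C₁=M₀(3b²-L²)/(6L)=5/6 = ((-5)·(12/5)³/(6·4)-(-5)·((12/5)-2)²/2+(5/6)·(12/5))/1000 = -3/6250 m
Load 4 — uniform load w=-10 kN/m over full span:
  y_4 = -wx(L³-2Lx²+x³)/(24EI) = -(-10)·(12/5)·(4³-2·4·(12/5)²+(12/5)³)/(24·1000) = 496/15625 m
Superposition: y = Σ y_i = 165287/11718750 m ≈ 0.014104 m

y(12/5) = 165287/11718750 m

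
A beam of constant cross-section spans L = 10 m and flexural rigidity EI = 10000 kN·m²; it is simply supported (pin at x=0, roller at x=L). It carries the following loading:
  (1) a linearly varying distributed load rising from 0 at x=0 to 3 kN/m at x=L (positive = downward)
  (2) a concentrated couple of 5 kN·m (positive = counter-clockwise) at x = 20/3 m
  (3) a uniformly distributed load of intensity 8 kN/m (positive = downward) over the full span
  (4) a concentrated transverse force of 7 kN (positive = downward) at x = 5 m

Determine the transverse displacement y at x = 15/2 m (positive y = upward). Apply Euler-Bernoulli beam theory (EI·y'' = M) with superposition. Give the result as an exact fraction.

y(15/2) = -7343/73728 m

Load 1 — triangular load w₀=3 kN/m (0→w₀ over full span):
  y_1 = -w₀x(7L⁴-10L²x²+3x⁴)/(360LEI) = -3·(15/2)·(7·10⁴-10·10²·(15/2)²+3·(15/2)⁴)/(360·10·10000) = -119/8192 m
Load 2 — applied couple M₀=5 kN·m at a=20/3 m (b=L-a=10/3):
  y_2 = (M₀x³/(6L)-M₀(x-a)²/2+C₁x)/EI  [x>a] with C₁=M₀(3b²-L²)/(6L)=-50/9 = (5·(15/2)³/(6·10)-5·((15/2)-(20/3))²/2+(-50/9)·(15/2))/10000 = -19/23040 m
Load 3 — uniform load w=8 kN/m over full span:
  y_3 = -wx(L³-2Lx²+x³)/(24EI) = -8·(15/2)·(10³-2·10·(15/2)²+(15/2)³)/(24·10000) = -19/256 m
Load 4 — point force P=7 kN at a=5 m (b=L-a=5):
  y_4 = -Pa(L-x)(2Lx-a²-x²)/(6LEI)  [x>a] = -7·5·(10-(15/2))·(2·10·(15/2)-5²-(15/2)²)/(6·10·10000) = -77/7680 m
Superposition: y = Σ y_i = -7343/73728 m ≈ -0.099596 m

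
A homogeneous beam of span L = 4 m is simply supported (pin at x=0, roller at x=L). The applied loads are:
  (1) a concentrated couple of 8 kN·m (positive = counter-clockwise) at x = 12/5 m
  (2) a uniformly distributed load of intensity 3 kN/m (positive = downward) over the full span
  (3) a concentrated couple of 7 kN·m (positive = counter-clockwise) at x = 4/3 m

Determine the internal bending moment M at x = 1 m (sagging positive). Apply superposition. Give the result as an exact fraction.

Load 1 — applied couple M₀=8 kN·m at a=12/5 m (b=L-a=8/5):
  M_1 = M₀x/L  [x≤a] = 8·1/4 = 2 kN·m
Load 2 — uniform load w=3 kN/m over full span:
  M_2 = wx(L-x)/2 = 3·1·(4-1)/2 = 9/2 kN·m
Load 3 — applied couple M₀=7 kN·m at a=4/3 m (b=L-a=8/3):
  M_3 = M₀x/L  [x≤a] = 7·1/4 = 7/4 kN·m
Superposition: M = Σ M_i = 33/4 kN·m ≈ 8.250000 kN·m

M(1) = 33/4 kN·m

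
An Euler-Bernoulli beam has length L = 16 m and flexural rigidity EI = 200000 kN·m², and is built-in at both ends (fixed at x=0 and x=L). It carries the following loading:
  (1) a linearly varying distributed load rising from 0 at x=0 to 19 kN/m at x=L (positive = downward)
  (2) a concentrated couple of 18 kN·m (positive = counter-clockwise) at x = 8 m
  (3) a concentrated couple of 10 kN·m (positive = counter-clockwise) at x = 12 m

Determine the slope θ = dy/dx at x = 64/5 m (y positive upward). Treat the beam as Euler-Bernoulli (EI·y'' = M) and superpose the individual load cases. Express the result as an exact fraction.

θ(64/5) = 19681/11718750 rad

Load 1 — triangular load w₀=19 kN/m (0→w₀ over full span):
  θ_1 = -w₀(2x(L-x)(L-2x)(x+2L)+x²(L-x)²)/(120LEI) = -19·(2·(64/5)·(16-(64/5))·(16-2·(64/5))·((64/5)+2·16)+(64/5)²·(16-(64/5))²)/(120·16·200000) = 9728/5859375 rad
Load 2 — applied couple M₀=18 kN·m at a=8 m (b=L-a=8):
  θ_2 = (R_Ax²/2 - M_Ax - M₀(x-a))/EI  [x>a] with R_A=27/16, M_A=9/2 = ((27/16)·(64/5)²/2 - (9/2)·(64/5) - 18·((64/5)-8))/200000 = -9/312500 rad
Load 3 — applied couple M₀=10 kN·m at a=12 m (b=L-a=4):
  θ_3 = (R_Ax²/2 - M_Ax - M₀(x-a))/EI  [x>a] with R_A=45/64, M_A=25/8 = ((45/64)·(64/5)²/2 - (25/8)·(64/5) - 10·((64/5)-12))/200000 = 3/62500 rad
Superposition: θ = Σ θ_i = 19681/11718750 rad ≈ 0.001679 rad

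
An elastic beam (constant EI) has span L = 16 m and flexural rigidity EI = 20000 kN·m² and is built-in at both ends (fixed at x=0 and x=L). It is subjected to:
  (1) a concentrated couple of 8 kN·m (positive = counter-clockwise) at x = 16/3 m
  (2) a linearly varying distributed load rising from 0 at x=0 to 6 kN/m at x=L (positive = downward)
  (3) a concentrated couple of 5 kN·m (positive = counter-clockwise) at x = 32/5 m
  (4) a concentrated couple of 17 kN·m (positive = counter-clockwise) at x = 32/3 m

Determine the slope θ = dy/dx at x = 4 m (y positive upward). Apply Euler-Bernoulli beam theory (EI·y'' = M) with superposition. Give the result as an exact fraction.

Load 1 — applied couple M₀=8 kN·m at a=16/3 m (b=L-a=32/3):
  θ_1 = (R_Ax²/2 - M_Ax)/EI  [x≤a] with R_A=2/3, M_A=0 = ((2/3)·4²/2 - 0·4)/20000 = 1/3750 rad
Load 2 — triangular load w₀=6 kN/m (0→w₀ over full span):
  θ_2 = -w₀(2x(L-x)(L-2x)(x+2L)+x²(L-x)²)/(120LEI) = -6·(2·4·(16-4)·(16-2·4)·(4+2·16)+4²·(16-4)²)/(120·16·20000) = -117/25000 rad
Load 3 — applied couple M₀=5 kN·m at a=32/5 m (b=L-a=48/5):
  θ_3 = (R_Ax²/2 - M_Ax)/EI  [x≤a] with R_A=9/20, M_A=3/5 = ((9/20)·4²/2 - (3/5)·4)/20000 = 3/50000 rad
Load 4 — applied couple M₀=17 kN·m at a=32/3 m (b=L-a=16/3):
  θ_4 = (R_Ax²/2 - M_Ax)/EI  [x≤a] with R_A=17/12, M_A=17/3 = ((17/12)·4²/2 - (17/3)·4)/20000 = -17/30000 rad
Superposition: θ = Σ θ_i = -123/25000 rad ≈ -0.004920 rad

θ(4) = -123/25000 rad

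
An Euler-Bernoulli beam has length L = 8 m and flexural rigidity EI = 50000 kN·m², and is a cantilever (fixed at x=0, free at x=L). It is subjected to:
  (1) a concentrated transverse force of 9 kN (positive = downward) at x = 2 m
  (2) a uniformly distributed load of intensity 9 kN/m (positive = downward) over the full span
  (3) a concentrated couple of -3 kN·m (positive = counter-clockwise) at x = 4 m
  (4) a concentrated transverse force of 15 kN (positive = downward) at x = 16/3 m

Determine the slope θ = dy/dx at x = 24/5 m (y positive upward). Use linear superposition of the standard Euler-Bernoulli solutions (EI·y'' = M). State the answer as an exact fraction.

θ(24/5) = -60003/3125000 rad

Load 1 — point force P=9 kN at a=2 m (b=L-a=6):
  θ_1 = -Pa²/(2EI)  [x>a] = -9·2²/(2·50000) = -9/25000 rad
Load 2 — uniform load w=9 kN/m over full span:
  θ_2 = -wx(x²-3Lx+3L²)/(6EI) = -9·(24/5)·((24/5)²-3·8·(24/5)+3·8²)/(6·50000) = -5616/390625 rad
Load 3 — applied couple M₀=-3 kN·m at a=4 m (b=L-a=4):
  θ_3 = M₀a/EI  [x>a] = (-3)·4/50000 = -3/12500 rad
Load 4 — point force P=15 kN at a=16/3 m (b=L-a=8/3):
  θ_4 = -Px(2a-x)/(2EI)  [x≤a] = -15·(24/5)·(2·(16/3)-(24/5))/(2·50000) = -66/15625 rad
Superposition: θ = Σ θ_i = -60003/3125000 rad ≈ -0.019201 rad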